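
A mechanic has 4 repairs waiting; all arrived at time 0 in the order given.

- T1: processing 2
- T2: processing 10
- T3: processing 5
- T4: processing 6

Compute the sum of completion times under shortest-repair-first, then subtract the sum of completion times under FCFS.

SPT (increasing processing time): T1 T3 T4 T2.
T1: 0→2
T3: 2→7
T4: 7→13
T2: 13→23
Sum = 2+7+13+23 = 45.
FIFO (arrival order): T1 T2 T3 T4.
T1: 0→2
T2: 2→12
T3: 12→17
T4: 17→23
Sum = 2+12+17+23 = 54.
Difference = 45 − 54 = -9.

-9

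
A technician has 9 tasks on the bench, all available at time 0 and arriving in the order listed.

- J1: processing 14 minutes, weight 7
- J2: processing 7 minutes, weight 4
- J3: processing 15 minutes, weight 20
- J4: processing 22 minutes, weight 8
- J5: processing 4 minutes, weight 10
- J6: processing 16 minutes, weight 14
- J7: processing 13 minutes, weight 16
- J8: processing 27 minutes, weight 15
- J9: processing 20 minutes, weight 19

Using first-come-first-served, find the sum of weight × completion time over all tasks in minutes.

FIFO (arrival order): J1 J2 J3 J4 J5 J6 J7 J8 J9.
J1: finishes 14, weight 7, w·C = 98
J2: finishes 21, weight 4, w·C = 84
J3: finishes 36, weight 20, w·C = 720
J4: finishes 58, weight 8, w·C = 464
J5: finishes 62, weight 10, w·C = 620
J6: finishes 78, weight 14, w·C = 1092
J7: finishes 91, weight 16, w·C = 1456
J8: finishes 118, weight 15, w·C = 1770
J9: finishes 138, weight 19, w·C = 2622
Sum = 98+84+720+464+620+1092+1456+1770+2622 = 8926.

8926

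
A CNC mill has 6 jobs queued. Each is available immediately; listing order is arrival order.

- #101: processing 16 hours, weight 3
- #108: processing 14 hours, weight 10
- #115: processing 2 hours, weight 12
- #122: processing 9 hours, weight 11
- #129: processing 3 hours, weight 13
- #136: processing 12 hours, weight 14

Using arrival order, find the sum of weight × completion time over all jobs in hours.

2539

FIFO (arrival order): #101 #108 #115 #122 #129 #136.
#101: finishes 16, weight 3, w·C = 48
#108: finishes 30, weight 10, w·C = 300
#115: finishes 32, weight 12, w·C = 384
#122: finishes 41, weight 11, w·C = 451
#129: finishes 44, weight 13, w·C = 572
#136: finishes 56, weight 14, w·C = 784
Sum = 48+300+384+451+572+784 = 2539.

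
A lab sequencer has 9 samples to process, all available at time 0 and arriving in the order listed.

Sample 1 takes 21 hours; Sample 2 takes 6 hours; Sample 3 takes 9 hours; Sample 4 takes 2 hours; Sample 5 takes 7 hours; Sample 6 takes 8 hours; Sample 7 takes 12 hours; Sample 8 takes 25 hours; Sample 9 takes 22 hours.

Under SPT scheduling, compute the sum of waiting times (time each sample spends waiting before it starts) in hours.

SPT (increasing processing time): Sample 4 Sample 2 Sample 5 Sample 6 Sample 3 Sample 7 Sample 1 Sample 9 Sample 8.
Sample 4: waits 0, runs 0→2
Sample 2: waits 2, runs 2→8
Sample 5: waits 8, runs 8→15
Sample 6: waits 15, runs 15→23
Sample 3: waits 23, runs 23→32
Sample 7: waits 32, runs 32→44
Sample 1: waits 44, runs 44→65
Sample 9: waits 65, runs 65→87
Sample 8: waits 87, runs 87→112
Sum = 0+2+8+15+23+32+44+65+87 = 276.

276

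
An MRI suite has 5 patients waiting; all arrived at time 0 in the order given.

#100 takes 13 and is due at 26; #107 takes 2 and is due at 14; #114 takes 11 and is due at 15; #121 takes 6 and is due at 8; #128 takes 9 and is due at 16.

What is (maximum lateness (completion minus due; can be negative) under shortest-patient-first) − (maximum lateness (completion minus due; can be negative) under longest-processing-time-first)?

-16

SPT (increasing processing time): #107 #121 #128 #114 #100.
#107: 0→2, due 14, lateness -12
#121: 2→8, due 8, lateness 0
#128: 8→17, due 16, lateness 1
#114: 17→28, due 15, lateness 13
#100: 28→41, due 26, lateness 15
Maximum = 15.
LPT (decreasing processing time): #100 #114 #128 #121 #107.
#100: 0→13, due 26, lateness -13
#114: 13→24, due 15, lateness 9
#128: 24→33, due 16, lateness 17
#121: 33→39, due 8, lateness 31
#107: 39→41, due 14, lateness 27
Maximum = 31.
Difference = 15 − 31 = -16.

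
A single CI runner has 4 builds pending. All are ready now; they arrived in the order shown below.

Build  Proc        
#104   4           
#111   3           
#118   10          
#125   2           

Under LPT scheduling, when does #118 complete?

10

LPT (decreasing processing time): #118 #104 #111 #125.
#118: 0→10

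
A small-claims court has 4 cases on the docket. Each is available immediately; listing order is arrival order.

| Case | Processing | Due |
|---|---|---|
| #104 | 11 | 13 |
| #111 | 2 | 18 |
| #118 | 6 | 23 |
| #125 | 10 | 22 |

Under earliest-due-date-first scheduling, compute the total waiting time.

EDD (increasing due date): #104 #111 #125 #118.
#104: waits 0, runs 0→11
#111: waits 11, runs 11→13
#125: waits 13, runs 13→23
#118: waits 23, runs 23→29
Sum = 0+11+13+23 = 47.

47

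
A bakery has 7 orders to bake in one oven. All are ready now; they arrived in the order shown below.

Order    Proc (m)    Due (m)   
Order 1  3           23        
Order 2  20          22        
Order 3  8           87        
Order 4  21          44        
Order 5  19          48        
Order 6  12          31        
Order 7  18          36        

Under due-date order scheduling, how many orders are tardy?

EDD (increasing due date): Order 2 Order 1 Order 6 Order 7 Order 4 Order 5 Order 3.
Order 2: 0→20, due 22, tardiness 0
Order 1: 20→23, due 23, tardiness 0
Order 6: 23→35, due 31, tardiness 4
Order 7: 35→53, due 36, tardiness 17
Order 4: 53→74, due 44, tardiness 30
Order 5: 74→93, due 48, tardiness 45
Order 3: 93→101, due 87, tardiness 14
Late orders: 5.

5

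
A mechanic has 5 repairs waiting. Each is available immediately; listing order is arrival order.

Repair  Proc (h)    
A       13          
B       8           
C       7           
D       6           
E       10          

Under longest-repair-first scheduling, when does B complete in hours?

31

LPT (decreasing processing time): A E B C D.
A: 0→13
E: 13→23
B: 23→31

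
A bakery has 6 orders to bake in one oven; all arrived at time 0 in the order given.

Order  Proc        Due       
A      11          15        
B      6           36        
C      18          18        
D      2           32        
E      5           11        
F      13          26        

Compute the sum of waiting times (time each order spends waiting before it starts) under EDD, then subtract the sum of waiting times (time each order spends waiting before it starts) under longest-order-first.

-41

EDD (increasing due date): E A C F D B.
E: waits 0, runs 0→5
A: waits 5, runs 5→16
C: waits 16, runs 16→34
F: waits 34, runs 34→47
D: waits 47, runs 47→49
B: waits 49, runs 49→55
Sum = 0+5+16+34+47+49 = 151.
LPT (decreasing processing time): C F A B E D.
C: waits 0, runs 0→18
F: waits 18, runs 18→31
A: waits 31, runs 31→42
B: waits 42, runs 42→48
E: waits 48, runs 48→53
D: waits 53, runs 53→55
Sum = 0+18+31+42+48+53 = 192.
Difference = 151 − 192 = -41.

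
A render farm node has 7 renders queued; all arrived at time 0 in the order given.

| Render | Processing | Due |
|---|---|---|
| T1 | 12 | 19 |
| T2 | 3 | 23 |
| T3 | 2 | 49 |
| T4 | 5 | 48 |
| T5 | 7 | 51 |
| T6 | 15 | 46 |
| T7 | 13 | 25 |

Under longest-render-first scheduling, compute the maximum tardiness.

LPT (decreasing processing time): T6 T7 T1 T5 T4 T2 T3.
T6: 0→15, due 46, tardiness 0
T7: 15→28, due 25, tardiness 3
T1: 28→40, due 19, tardiness 21
T5: 40→47, due 51, tardiness 0
T4: 47→52, due 48, tardiness 4
T2: 52→55, due 23, tardiness 32
T3: 55→57, due 49, tardiness 8
Maximum = 32.

32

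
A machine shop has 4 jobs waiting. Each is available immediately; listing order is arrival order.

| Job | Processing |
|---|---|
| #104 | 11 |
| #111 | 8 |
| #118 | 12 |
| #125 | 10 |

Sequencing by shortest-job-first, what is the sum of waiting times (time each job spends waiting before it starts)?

SPT (increasing processing time): #111 #125 #104 #118.
#111: waits 0, runs 0→8
#125: waits 8, runs 8→18
#104: waits 18, runs 18→29
#118: waits 29, runs 29→41
Sum = 0+8+18+29 = 55.

55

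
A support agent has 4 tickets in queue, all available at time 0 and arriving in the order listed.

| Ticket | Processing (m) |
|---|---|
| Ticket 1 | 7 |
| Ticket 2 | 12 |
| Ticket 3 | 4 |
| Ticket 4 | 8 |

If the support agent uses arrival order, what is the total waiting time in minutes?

49

FIFO (arrival order): Ticket 1 Ticket 2 Ticket 3 Ticket 4.
Ticket 1: waits 0, runs 0→7
Ticket 2: waits 7, runs 7→19
Ticket 3: waits 19, runs 19→23
Ticket 4: waits 23, runs 23→31
Sum = 0+7+19+23 = 49.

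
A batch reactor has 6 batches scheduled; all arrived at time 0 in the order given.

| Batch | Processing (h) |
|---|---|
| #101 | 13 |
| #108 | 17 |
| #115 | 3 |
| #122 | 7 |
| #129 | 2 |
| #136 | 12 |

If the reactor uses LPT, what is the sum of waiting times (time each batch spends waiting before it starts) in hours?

LPT (decreasing processing time): #108 #101 #136 #122 #115 #129.
#108: waits 0, runs 0→17
#101: waits 17, runs 17→30
#136: waits 30, runs 30→42
#122: waits 42, runs 42→49
#115: waits 49, runs 49→52
#129: waits 52, runs 52→54
Sum = 0+17+30+42+49+52 = 190.

190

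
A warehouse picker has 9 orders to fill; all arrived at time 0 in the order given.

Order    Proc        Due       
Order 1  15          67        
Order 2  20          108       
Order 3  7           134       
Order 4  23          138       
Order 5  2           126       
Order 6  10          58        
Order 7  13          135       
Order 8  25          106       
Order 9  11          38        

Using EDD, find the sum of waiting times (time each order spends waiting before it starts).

486

EDD (increasing due date): Order 9 Order 6 Order 1 Order 8 Order 2 Order 5 Order 3 Order 7 Order 4.
Order 9: waits 0, runs 0→11
Order 6: waits 11, runs 11→21
Order 1: waits 21, runs 21→36
Order 8: waits 36, runs 36→61
Order 2: waits 61, runs 61→81
Order 5: waits 81, runs 81→83
Order 3: waits 83, runs 83→90
Order 7: waits 90, runs 90→103
Order 4: waits 103, runs 103→126
Sum = 0+11+21+36+61+81+83+90+103 = 486.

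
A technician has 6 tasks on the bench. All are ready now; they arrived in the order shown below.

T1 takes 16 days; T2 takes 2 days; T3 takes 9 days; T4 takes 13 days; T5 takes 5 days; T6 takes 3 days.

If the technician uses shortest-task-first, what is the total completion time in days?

116

SPT (increasing processing time): T2 T6 T5 T3 T4 T1.
T2: 0→2
T6: 2→5
T5: 5→10
T3: 10→19
T4: 19→32
T1: 32→48
Sum = 2+5+10+19+32+48 = 116.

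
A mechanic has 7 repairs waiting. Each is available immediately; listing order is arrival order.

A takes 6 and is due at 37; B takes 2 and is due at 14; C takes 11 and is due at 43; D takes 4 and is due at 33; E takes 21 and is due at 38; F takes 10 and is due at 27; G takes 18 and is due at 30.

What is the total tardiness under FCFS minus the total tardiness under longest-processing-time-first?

-98

FIFO (arrival order): A B C D E F G.
A: 0→6, due 37, tardiness 0
B: 6→8, due 14, tardiness 0
C: 8→19, due 43, tardiness 0
D: 19→23, due 33, tardiness 0
E: 23→44, due 38, tardiness 6
F: 44→54, due 27, tardiness 27
G: 54→72, due 30, tardiness 42
Sum = 0+0+0+0+6+27+42 = 75.
LPT (decreasing processing time): E G C F A D B.
E: 0→21, due 38, tardiness 0
G: 21→39, due 30, tardiness 9
C: 39→50, due 43, tardiness 7
F: 50→60, due 27, tardiness 33
A: 60→66, due 37, tardiness 29
D: 66→70, due 33, tardiness 37
B: 70→72, due 14, tardiness 58
Sum = 0+9+7+33+29+37+58 = 173.
Difference = 75 − 173 = -98.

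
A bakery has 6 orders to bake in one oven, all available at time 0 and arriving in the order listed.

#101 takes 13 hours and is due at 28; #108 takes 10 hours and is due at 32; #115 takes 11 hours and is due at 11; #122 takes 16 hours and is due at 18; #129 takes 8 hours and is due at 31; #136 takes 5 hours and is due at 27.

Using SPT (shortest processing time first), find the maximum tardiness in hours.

45

SPT (increasing processing time): #136 #129 #108 #115 #101 #122.
#136: 0→5, due 27, tardiness 0
#129: 5→13, due 31, tardiness 0
#108: 13→23, due 32, tardiness 0
#115: 23→34, due 11, tardiness 23
#101: 34→47, due 28, tardiness 19
#122: 47→63, due 18, tardiness 45
Maximum = 45.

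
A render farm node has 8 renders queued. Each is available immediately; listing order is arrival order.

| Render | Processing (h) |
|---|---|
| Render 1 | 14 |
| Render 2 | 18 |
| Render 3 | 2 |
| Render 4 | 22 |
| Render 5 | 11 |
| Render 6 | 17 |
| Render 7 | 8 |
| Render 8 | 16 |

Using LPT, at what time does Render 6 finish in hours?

57

LPT (decreasing processing time): Render 4 Render 2 Render 6 Render 8 Render 1 Render 5 Render 7 Render 3.
Render 4: 0→22
Render 2: 22→40
Render 6: 40→57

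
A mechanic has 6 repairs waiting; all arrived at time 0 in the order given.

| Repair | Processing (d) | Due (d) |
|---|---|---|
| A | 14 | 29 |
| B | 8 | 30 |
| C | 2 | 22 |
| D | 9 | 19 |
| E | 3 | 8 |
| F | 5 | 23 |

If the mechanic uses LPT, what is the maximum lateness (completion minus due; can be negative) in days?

LPT (decreasing processing time): A D B F E C.
A: 0→14, due 29, lateness -15
D: 14→23, due 19, lateness 4
B: 23→31, due 30, lateness 1
F: 31→36, due 23, lateness 13
E: 36→39, due 8, lateness 31
C: 39→41, due 22, lateness 19
Maximum = 31.

31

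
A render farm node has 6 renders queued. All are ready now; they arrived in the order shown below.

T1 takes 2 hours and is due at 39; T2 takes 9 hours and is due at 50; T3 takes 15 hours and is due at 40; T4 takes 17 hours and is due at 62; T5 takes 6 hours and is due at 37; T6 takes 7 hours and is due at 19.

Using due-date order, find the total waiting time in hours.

104

EDD (increasing due date): T6 T5 T1 T3 T2 T4.
T6: waits 0, runs 0→7
T5: waits 7, runs 7→13
T1: waits 13, runs 13→15
T3: waits 15, runs 15→30
T2: waits 30, runs 30→39
T4: waits 39, runs 39→56
Sum = 0+7+13+15+30+39 = 104.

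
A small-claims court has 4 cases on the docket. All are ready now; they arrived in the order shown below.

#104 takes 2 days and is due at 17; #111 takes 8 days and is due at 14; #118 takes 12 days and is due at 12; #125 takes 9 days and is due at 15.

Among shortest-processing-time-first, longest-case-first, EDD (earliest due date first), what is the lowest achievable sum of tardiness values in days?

23

SPT (increasing processing time): #104 #111 #125 #118.
#104: 0→2, due 17, tardiness 0
#111: 2→10, due 14, tardiness 0
#125: 10→19, due 15, tardiness 4
#118: 19→31, due 12, tardiness 19
Sum = 0+0+4+19 = 23.
LPT (decreasing processing time): #118 #125 #111 #104.
#118: 0→12, due 12, tardiness 0
#125: 12→21, due 15, tardiness 6
#111: 21→29, due 14, tardiness 15
#104: 29→31, due 17, tardiness 14
Sum = 0+6+15+14 = 35.
EDD (increasing due date): #118 #111 #125 #104.
#118: 0→12, due 12, tardiness 0
#111: 12→20, due 14, tardiness 6
#125: 20→29, due 15, tardiness 14
#104: 29→31, due 17, tardiness 14
Sum = 0+6+14+14 = 34.
SPT 23, LPT 35, EDD 34 → minimum 23.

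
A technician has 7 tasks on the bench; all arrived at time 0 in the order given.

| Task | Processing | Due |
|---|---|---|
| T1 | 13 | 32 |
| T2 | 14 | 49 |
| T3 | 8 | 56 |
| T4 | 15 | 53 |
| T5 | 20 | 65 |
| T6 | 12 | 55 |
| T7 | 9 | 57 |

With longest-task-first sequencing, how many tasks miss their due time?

LPT (decreasing processing time): T5 T4 T2 T1 T6 T7 T3.
T5: 0→20, due 65, tardiness 0
T4: 20→35, due 53, tardiness 0
T2: 35→49, due 49, tardiness 0
T1: 49→62, due 32, tardiness 30
T6: 62→74, due 55, tardiness 19
T7: 74→83, due 57, tardiness 26
T3: 83→91, due 56, tardiness 35
Late tasks: 4.

4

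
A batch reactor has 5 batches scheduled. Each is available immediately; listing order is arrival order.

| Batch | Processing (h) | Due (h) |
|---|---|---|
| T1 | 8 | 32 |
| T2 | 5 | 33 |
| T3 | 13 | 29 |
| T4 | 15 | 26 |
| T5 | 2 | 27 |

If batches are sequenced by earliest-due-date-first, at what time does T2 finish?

EDD (increasing due date): T4 T5 T3 T1 T2.
T4: 0→15
T5: 15→17
T3: 17→30
T1: 30→38
T2: 38→43

43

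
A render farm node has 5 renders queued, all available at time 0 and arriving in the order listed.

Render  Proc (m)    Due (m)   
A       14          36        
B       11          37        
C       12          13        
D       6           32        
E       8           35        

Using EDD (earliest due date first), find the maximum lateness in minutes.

EDD (increasing due date): C D E A B.
C: 0→12, due 13, lateness -1
D: 12→18, due 32, lateness -14
E: 18→26, due 35, lateness -9
A: 26→40, due 36, lateness 4
B: 40→51, due 37, lateness 14
Maximum = 14.

14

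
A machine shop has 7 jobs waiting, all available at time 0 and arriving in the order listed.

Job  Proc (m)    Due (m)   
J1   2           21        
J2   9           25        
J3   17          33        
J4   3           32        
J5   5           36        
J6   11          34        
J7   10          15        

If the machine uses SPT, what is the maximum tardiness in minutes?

24

SPT (increasing processing time): J1 J4 J5 J2 J7 J6 J3.
J1: 0→2, due 21, tardiness 0
J4: 2→5, due 32, tardiness 0
J5: 5→10, due 36, tardiness 0
J2: 10→19, due 25, tardiness 0
J7: 19→29, due 15, tardiness 14
J6: 29→40, due 34, tardiness 6
J3: 40→57, due 33, tardiness 24
Maximum = 24.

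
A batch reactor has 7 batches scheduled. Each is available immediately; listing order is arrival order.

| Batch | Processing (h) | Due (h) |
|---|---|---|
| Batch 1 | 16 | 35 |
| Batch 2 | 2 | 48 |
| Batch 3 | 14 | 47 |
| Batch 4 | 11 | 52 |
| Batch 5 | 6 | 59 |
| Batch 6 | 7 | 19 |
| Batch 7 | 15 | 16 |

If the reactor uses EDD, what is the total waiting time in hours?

EDD (increasing due date): Batch 7 Batch 6 Batch 1 Batch 3 Batch 2 Batch 4 Batch 5.
Batch 7: waits 0, runs 0→15
Batch 6: waits 15, runs 15→22
Batch 1: waits 22, runs 22→38
Batch 3: waits 38, runs 38→52
Batch 2: waits 52, runs 52→54
Batch 4: waits 54, runs 54→65
Batch 5: waits 65, runs 65→71
Sum = 0+15+22+38+52+54+65 = 246.

246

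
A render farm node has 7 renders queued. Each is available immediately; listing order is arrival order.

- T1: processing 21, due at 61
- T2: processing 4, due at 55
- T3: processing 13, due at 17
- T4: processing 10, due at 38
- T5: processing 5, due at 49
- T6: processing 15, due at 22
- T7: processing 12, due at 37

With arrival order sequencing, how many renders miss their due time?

FIFO (arrival order): T1 T2 T3 T4 T5 T6 T7.
T1: 0→21, due 61, tardiness 0
T2: 21→25, due 55, tardiness 0
T3: 25→38, due 17, tardiness 21
T4: 38→48, due 38, tardiness 10
T5: 48→53, due 49, tardiness 4
T6: 53→68, due 22, tardiness 46
T7: 68→80, due 37, tardiness 43
Late renders: 5.

5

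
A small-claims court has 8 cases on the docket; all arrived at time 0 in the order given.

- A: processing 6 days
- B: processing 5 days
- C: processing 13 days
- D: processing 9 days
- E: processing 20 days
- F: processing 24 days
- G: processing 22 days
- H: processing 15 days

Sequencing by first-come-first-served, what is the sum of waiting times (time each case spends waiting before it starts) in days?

FIFO (arrival order): A B C D E F G H.
A: waits 0, runs 0→6
B: waits 6, runs 6→11
C: waits 11, runs 11→24
D: waits 24, runs 24→33
E: waits 33, runs 33→53
F: waits 53, runs 53→77
G: waits 77, runs 77→99
H: waits 99, runs 99→114
Sum = 0+6+11+24+33+53+77+99 = 303.

303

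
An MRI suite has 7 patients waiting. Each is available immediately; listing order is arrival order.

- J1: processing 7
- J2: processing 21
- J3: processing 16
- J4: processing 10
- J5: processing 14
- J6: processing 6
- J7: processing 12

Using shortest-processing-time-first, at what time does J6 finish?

SPT (increasing processing time): J6 J1 J4 J7 J5 J3 J2.
J6: 0→6

6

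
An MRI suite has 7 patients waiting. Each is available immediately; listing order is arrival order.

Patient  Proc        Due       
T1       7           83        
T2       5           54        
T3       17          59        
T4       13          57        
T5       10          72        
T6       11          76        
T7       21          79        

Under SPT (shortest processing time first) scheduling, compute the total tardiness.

9

SPT (increasing processing time): T2 T1 T5 T6 T4 T3 T7.
T2: 0→5, due 54, tardiness 0
T1: 5→12, due 83, tardiness 0
T5: 12→22, due 72, tardiness 0
T6: 22→33, due 76, tardiness 0
T4: 33→46, due 57, tardiness 0
T3: 46→63, due 59, tardiness 4
T7: 63→84, due 79, tardiness 5
Sum = 0+0+0+0+0+4+5 = 9.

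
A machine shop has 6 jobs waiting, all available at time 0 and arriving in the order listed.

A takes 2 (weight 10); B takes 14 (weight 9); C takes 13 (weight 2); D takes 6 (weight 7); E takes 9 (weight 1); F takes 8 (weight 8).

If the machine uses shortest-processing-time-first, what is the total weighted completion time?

SPT (increasing processing time): A D F E C B.
A: finishes 2, weight 10, w·C = 20
D: finishes 8, weight 7, w·C = 56
F: finishes 16, weight 8, w·C = 128
E: finishes 25, weight 1, w·C = 25
C: finishes 38, weight 2, w·C = 76
B: finishes 52, weight 9, w·C = 468
Sum = 20+56+128+25+76+468 = 773.

773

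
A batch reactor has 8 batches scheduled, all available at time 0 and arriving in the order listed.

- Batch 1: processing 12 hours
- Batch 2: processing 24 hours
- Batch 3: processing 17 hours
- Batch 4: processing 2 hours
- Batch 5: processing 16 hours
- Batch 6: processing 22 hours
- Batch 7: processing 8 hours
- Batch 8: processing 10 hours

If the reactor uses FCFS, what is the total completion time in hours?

FIFO (arrival order): Batch 1 Batch 2 Batch 3 Batch 4 Batch 5 Batch 6 Batch 7 Batch 8.
Batch 1: 0→12
Batch 2: 12→36
Batch 3: 36→53
Batch 4: 53→55
Batch 5: 55→71
Batch 6: 71→93
Batch 7: 93→101
Batch 8: 101→111
Sum = 12+36+53+55+71+93+101+111 = 532.

532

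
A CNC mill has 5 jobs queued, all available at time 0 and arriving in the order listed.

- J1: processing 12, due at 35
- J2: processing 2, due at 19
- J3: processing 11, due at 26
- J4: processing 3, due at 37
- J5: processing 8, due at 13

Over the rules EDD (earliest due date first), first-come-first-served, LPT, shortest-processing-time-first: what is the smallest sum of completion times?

EDD (increasing due date): J5 J2 J3 J1 J4.
J5: 0→8
J2: 8→10
J3: 10→21
J1: 21→33
J4: 33→36
Sum = 8+10+21+33+36 = 108.
FIFO (arrival order): J1 J2 J3 J4 J5.
J1: 0→12
J2: 12→14
J3: 14→25
J4: 25→28
J5: 28→36
Sum = 12+14+25+28+36 = 115.
LPT (decreasing processing time): J1 J3 J5 J4 J2.
J1: 0→12
J3: 12→23
J5: 23→31
J4: 31→34
J2: 34→36
Sum = 12+23+31+34+36 = 136.
SPT (increasing processing time): J2 J4 J5 J3 J1.
J2: 0→2
J4: 2→5
J5: 5→13
J3: 13→24
J1: 24→36
Sum = 2+5+13+24+36 = 80.
EDD 108, FIFO 115, LPT 136, SPT 80 → minimum 80.

80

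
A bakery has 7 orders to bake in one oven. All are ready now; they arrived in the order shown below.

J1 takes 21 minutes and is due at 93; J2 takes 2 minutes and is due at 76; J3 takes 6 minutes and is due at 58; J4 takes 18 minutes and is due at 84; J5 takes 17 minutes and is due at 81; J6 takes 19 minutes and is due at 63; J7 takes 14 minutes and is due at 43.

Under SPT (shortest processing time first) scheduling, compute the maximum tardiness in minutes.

13

SPT (increasing processing time): J2 J3 J7 J5 J4 J6 J1.
J2: 0→2, due 76, tardiness 0
J3: 2→8, due 58, tardiness 0
J7: 8→22, due 43, tardiness 0
J5: 22→39, due 81, tardiness 0
J4: 39→57, due 84, tardiness 0
J6: 57→76, due 63, tardiness 13
J1: 76→97, due 93, tardiness 4
Maximum = 13.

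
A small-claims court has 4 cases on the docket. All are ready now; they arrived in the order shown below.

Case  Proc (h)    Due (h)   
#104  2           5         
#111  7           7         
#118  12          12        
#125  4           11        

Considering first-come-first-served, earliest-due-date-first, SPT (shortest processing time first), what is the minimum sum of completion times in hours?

FIFO (arrival order): #104 #111 #118 #125.
#104: 0→2
#111: 2→9
#118: 9→21
#125: 21→25
Sum = 2+9+21+25 = 57.
EDD (increasing due date): #104 #111 #125 #118.
#104: 0→2
#111: 2→9
#125: 9→13
#118: 13→25
Sum = 2+9+13+25 = 49.
SPT (increasing processing time): #104 #125 #111 #118.
#104: 0→2
#125: 2→6
#111: 6→13
#118: 13→25
Sum = 2+6+13+25 = 46.
FIFO 57, EDD 49, SPT 46 → minimum 46.

46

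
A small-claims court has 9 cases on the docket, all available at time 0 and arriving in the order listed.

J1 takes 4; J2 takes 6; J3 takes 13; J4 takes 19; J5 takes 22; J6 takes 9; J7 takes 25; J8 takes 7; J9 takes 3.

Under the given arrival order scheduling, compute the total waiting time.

FIFO (arrival order): J1 J2 J3 J4 J5 J6 J7 J8 J9.
J1: waits 0, runs 0→4
J2: waits 4, runs 4→10
J3: waits 10, runs 10→23
J4: waits 23, runs 23→42
J5: waits 42, runs 42→64
J6: waits 64, runs 64→73
J7: waits 73, runs 73→98
J8: waits 98, runs 98→105
J9: waits 105, runs 105→108
Sum = 0+4+10+23+42+64+73+98+105 = 419.

419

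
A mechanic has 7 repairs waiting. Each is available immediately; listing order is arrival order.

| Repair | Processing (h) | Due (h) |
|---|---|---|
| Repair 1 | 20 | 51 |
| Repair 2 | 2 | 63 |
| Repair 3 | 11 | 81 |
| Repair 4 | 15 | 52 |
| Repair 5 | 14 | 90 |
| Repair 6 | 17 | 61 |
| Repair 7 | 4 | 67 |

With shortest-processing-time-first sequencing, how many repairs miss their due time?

SPT (increasing processing time): Repair 2 Repair 7 Repair 3 Repair 5 Repair 4 Repair 6 Repair 1.
Repair 2: 0→2, due 63, tardiness 0
Repair 7: 2→6, due 67, tardiness 0
Repair 3: 6→17, due 81, tardiness 0
Repair 5: 17→31, due 90, tardiness 0
Repair 4: 31→46, due 52, tardiness 0
Repair 6: 46→63, due 61, tardiness 2
Repair 1: 63→83, due 51, tardiness 32
Late repairs: 2.

2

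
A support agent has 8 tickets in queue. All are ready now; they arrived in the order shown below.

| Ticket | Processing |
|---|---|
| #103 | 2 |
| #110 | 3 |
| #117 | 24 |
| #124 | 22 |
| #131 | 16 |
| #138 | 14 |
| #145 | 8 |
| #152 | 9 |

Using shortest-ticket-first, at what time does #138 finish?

36

SPT (increasing processing time): #103 #110 #145 #152 #138 #131 #124 #117.
#103: 0→2
#110: 2→5
#145: 5→13
#152: 13→22
#138: 22→36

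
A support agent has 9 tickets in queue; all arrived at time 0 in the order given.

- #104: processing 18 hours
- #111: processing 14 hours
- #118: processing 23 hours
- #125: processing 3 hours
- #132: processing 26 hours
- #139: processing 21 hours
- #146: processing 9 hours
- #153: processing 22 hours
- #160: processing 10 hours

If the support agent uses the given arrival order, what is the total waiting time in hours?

FIFO (arrival order): #104 #111 #118 #125 #132 #139 #146 #153 #160.
#104: waits 0, runs 0→18
#111: waits 18, runs 18→32
#118: waits 32, runs 32→55
#125: waits 55, runs 55→58
#132: waits 58, runs 58→84
#139: waits 84, runs 84→105
#146: waits 105, runs 105→114
#153: waits 114, runs 114→136
#160: waits 136, runs 136→146
Sum = 0+18+32+55+58+84+105+114+136 = 602.

602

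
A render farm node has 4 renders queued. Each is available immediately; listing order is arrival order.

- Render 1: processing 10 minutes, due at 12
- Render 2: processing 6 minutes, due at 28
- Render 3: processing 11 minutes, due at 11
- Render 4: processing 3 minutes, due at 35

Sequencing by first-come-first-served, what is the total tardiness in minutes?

16

FIFO (arrival order): Render 1 Render 2 Render 3 Render 4.
Render 1: 0→10, due 12, tardiness 0
Render 2: 10→16, due 28, tardiness 0
Render 3: 16→27, due 11, tardiness 16
Render 4: 27→30, due 35, tardiness 0
Sum = 0+0+16+0 = 16.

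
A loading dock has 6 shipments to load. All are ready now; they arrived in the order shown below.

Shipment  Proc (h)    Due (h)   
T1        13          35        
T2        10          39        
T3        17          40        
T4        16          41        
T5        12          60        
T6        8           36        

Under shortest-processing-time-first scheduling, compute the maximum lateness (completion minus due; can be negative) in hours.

SPT (increasing processing time): T6 T2 T5 T1 T4 T3.
T6: 0→8, due 36, lateness -28
T2: 8→18, due 39, lateness -21
T5: 18→30, due 60, lateness -30
T1: 30→43, due 35, lateness 8
T4: 43→59, due 41, lateness 18
T3: 59→76, due 40, lateness 36
Maximum = 36.

36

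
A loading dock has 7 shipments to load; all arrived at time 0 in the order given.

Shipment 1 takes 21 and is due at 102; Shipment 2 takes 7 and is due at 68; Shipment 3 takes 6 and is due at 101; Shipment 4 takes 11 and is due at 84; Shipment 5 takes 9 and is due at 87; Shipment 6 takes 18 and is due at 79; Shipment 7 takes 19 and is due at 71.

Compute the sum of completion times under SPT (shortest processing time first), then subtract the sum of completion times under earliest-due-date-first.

-71

SPT (increasing processing time): Shipment 3 Shipment 2 Shipment 5 Shipment 4 Shipment 6 Shipment 7 Shipment 1.
Shipment 3: 0→6
Shipment 2: 6→13
Shipment 5: 13→22
Shipment 4: 22→33
Shipment 6: 33→51
Shipment 7: 51→70
Shipment 1: 70→91
Sum = 6+13+22+33+51+70+91 = 286.
EDD (increasing due date): Shipment 2 Shipment 7 Shipment 6 Shipment 4 Shipment 5 Shipment 3 Shipment 1.
Shipment 2: 0→7
Shipment 7: 7→26
Shipment 6: 26→44
Shipment 4: 44→55
Shipment 5: 55→64
Shipment 3: 64→70
Shipment 1: 70→91
Sum = 7+26+44+55+64+70+91 = 357.
Difference = 286 − 357 = -71.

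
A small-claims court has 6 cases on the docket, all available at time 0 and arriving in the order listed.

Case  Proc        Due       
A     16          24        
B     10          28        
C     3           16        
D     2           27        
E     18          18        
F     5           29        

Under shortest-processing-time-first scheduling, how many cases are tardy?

2

SPT (increasing processing time): D C F B A E.
D: 0→2, due 27, tardiness 0
C: 2→5, due 16, tardiness 0
F: 5→10, due 29, tardiness 0
B: 10→20, due 28, tardiness 0
A: 20→36, due 24, tardiness 12
E: 36→54, due 18, tardiness 36
Late cases: 2.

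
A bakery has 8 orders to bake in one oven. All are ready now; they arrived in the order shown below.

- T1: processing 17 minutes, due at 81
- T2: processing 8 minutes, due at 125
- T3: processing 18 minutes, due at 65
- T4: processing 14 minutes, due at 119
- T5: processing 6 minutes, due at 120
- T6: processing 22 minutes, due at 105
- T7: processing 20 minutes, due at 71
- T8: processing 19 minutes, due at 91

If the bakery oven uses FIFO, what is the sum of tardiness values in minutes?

67

FIFO (arrival order): T1 T2 T3 T4 T5 T6 T7 T8.
T1: 0→17, due 81, tardiness 0
T2: 17→25, due 125, tardiness 0
T3: 25→43, due 65, tardiness 0
T4: 43→57, due 119, tardiness 0
T5: 57→63, due 120, tardiness 0
T6: 63→85, due 105, tardiness 0
T7: 85→105, due 71, tardiness 34
T8: 105→124, due 91, tardiness 33
Sum = 0+0+0+0+0+0+34+33 = 67.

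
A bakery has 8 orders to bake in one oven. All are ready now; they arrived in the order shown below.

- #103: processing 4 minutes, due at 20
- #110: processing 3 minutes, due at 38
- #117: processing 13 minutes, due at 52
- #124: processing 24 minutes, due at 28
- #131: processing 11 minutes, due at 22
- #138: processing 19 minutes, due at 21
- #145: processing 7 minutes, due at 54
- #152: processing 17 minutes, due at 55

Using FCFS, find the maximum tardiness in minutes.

53

FIFO (arrival order): #103 #110 #117 #124 #131 #138 #145 #152.
#103: 0→4, due 20, tardiness 0
#110: 4→7, due 38, tardiness 0
#117: 7→20, due 52, tardiness 0
#124: 20→44, due 28, tardiness 16
#131: 44→55, due 22, tardiness 33
#138: 55→74, due 21, tardiness 53
#145: 74→81, due 54, tardiness 27
#152: 81→98, due 55, tardiness 43
Maximum = 53.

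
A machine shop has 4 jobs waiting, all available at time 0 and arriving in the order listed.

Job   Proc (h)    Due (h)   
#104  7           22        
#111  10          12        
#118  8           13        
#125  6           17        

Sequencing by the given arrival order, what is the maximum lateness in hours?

14

FIFO (arrival order): #104 #111 #118 #125.
#104: 0→7, due 22, lateness -15
#111: 7→17, due 12, lateness 5
#118: 17→25, due 13, lateness 12
#125: 25→31, due 17, lateness 14
Maximum = 14.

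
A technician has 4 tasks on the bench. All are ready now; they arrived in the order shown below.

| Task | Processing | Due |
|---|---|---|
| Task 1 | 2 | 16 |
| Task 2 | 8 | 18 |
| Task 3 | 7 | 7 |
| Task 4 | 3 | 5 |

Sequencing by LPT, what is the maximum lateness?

13

LPT (decreasing processing time): Task 2 Task 3 Task 4 Task 1.
Task 2: 0→8, due 18, lateness -10
Task 3: 8→15, due 7, lateness 8
Task 4: 15→18, due 5, lateness 13
Task 1: 18→20, due 16, lateness 4
Maximum = 13.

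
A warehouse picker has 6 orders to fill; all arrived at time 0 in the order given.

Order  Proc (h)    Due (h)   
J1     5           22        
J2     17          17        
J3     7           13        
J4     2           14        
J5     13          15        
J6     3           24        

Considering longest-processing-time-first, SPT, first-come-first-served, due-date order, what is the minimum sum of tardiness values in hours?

49

LPT (decreasing processing time): J2 J5 J3 J1 J6 J4.
J2: 0→17, due 17, tardiness 0
J5: 17→30, due 15, tardiness 15
J3: 30→37, due 13, tardiness 24
J1: 37→42, due 22, tardiness 20
J6: 42→45, due 24, tardiness 21
J4: 45→47, due 14, tardiness 33
Sum = 0+15+24+20+21+33 = 113.
SPT (increasing processing time): J4 J6 J1 J3 J5 J2.
J4: 0→2, due 14, tardiness 0
J6: 2→5, due 24, tardiness 0
J1: 5→10, due 22, tardiness 0
J3: 10→17, due 13, tardiness 4
J5: 17→30, due 15, tardiness 15
J2: 30→47, due 17, tardiness 30
Sum = 0+0+0+4+15+30 = 49.
FIFO (arrival order): J1 J2 J3 J4 J5 J6.
J1: 0→5, due 22, tardiness 0
J2: 5→22, due 17, tardiness 5
J3: 22→29, due 13, tardiness 16
J4: 29→31, due 14, tardiness 17
J5: 31→44, due 15, tardiness 29
J6: 44→47, due 24, tardiness 23
Sum = 0+5+16+17+29+23 = 90.
EDD (increasing due date): J3 J4 J5 J2 J1 J6.
J3: 0→7, due 13, tardiness 0
J4: 7→9, due 14, tardiness 0
J5: 9→22, due 15, tardiness 7
J2: 22→39, due 17, tardiness 22
J1: 39→44, due 22, tardiness 22
J6: 44→47, due 24, tardiness 23
Sum = 0+0+7+22+22+23 = 74.
LPT 113, SPT 49, FIFO 90, EDD 74 → minimum 49.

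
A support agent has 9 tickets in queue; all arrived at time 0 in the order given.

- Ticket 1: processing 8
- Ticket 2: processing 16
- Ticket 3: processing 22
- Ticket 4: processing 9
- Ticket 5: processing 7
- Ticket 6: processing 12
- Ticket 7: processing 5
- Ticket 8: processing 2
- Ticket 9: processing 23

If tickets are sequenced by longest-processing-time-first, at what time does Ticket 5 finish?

97

LPT (decreasing processing time): Ticket 9 Ticket 3 Ticket 2 Ticket 6 Ticket 4 Ticket 1 Ticket 5 Ticket 7 Ticket 8.
Ticket 9: 0→23
Ticket 3: 23→45
Ticket 2: 45→61
Ticket 6: 61→73
Ticket 4: 73→82
Ticket 1: 82→90
Ticket 5: 90→97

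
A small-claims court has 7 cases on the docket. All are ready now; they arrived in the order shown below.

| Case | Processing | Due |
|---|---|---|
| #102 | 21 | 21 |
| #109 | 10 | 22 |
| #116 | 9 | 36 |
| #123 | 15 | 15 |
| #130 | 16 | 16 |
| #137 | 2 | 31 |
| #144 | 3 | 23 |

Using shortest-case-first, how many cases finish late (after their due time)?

SPT (increasing processing time): #137 #144 #116 #109 #123 #130 #102.
#137: 0→2, due 31, tardiness 0
#144: 2→5, due 23, tardiness 0
#116: 5→14, due 36, tardiness 0
#109: 14→24, due 22, tardiness 2
#123: 24→39, due 15, tardiness 24
#130: 39→55, due 16, tardiness 39
#102: 55→76, due 21, tardiness 55
Late cases: 4.

4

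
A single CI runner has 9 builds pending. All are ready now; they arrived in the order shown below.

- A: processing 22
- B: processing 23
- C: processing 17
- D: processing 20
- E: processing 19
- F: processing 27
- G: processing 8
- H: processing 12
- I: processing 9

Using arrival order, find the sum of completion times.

881

FIFO (arrival order): A B C D E F G H I.
A: 0→22
B: 22→45
C: 45→62
D: 62→82
E: 82→101
F: 101→128
G: 128→136
H: 136→148
I: 148→157
Sum = 22+45+62+82+101+128+136+148+157 = 881.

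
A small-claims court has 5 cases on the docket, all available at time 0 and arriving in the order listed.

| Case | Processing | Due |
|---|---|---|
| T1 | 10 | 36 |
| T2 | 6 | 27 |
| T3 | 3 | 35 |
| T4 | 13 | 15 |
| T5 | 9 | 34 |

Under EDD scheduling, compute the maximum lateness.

5

EDD (increasing due date): T4 T2 T5 T3 T1.
T4: 0→13, due 15, lateness -2
T2: 13→19, due 27, lateness -8
T5: 19→28, due 34, lateness -6
T3: 28→31, due 35, lateness -4
T1: 31→41, due 36, lateness 5
Maximum = 5.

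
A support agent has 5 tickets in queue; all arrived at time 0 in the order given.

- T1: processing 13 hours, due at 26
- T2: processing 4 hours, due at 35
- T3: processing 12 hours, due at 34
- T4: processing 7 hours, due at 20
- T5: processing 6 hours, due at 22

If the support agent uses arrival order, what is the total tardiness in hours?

FIFO (arrival order): T1 T2 T3 T4 T5.
T1: 0→13, due 26, tardiness 0
T2: 13→17, due 35, tardiness 0
T3: 17→29, due 34, tardiness 0
T4: 29→36, due 20, tardiness 16
T5: 36→42, due 22, tardiness 20
Sum = 0+0+0+16+20 = 36.

36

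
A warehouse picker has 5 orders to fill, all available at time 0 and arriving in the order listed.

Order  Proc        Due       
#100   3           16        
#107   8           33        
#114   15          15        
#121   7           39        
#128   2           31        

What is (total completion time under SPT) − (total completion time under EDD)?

SPT (increasing processing time): #128 #100 #121 #107 #114.
#128: 0→2
#100: 2→5
#121: 5→12
#107: 12→20
#114: 20→35
Sum = 2+5+12+20+35 = 74.
EDD (increasing due date): #114 #100 #128 #107 #121.
#114: 0→15
#100: 15→18
#128: 18→20
#107: 20→28
#121: 28→35
Sum = 15+18+20+28+35 = 116.
Difference = 74 − 116 = -42.

-42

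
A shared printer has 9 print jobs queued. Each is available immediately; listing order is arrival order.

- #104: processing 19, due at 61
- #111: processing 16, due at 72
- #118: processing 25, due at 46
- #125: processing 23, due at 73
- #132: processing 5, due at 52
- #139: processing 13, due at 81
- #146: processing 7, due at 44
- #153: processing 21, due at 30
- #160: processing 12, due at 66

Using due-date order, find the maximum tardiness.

60

EDD (increasing due date): #153 #146 #118 #132 #104 #160 #111 #125 #139.
#153: 0→21, due 30, tardiness 0
#146: 21→28, due 44, tardiness 0
#118: 28→53, due 46, tardiness 7
#132: 53→58, due 52, tardiness 6
#104: 58→77, due 61, tardiness 16
#160: 77→89, due 66, tardiness 23
#111: 89→105, due 72, tardiness 33
#125: 105→128, due 73, tardiness 55
#139: 128→141, due 81, tardiness 60
Maximum = 60.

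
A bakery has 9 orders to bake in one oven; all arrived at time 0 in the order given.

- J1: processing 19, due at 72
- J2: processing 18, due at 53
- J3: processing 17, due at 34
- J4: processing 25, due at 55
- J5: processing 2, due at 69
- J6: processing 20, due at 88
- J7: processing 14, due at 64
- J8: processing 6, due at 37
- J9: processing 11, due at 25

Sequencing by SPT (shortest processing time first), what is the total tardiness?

142

SPT (increasing processing time): J5 J8 J9 J7 J3 J2 J1 J6 J4.
J5: 0→2, due 69, tardiness 0
J8: 2→8, due 37, tardiness 0
J9: 8→19, due 25, tardiness 0
J7: 19→33, due 64, tardiness 0
J3: 33→50, due 34, tardiness 16
J2: 50→68, due 53, tardiness 15
J1: 68→87, due 72, tardiness 15
J6: 87→107, due 88, tardiness 19
J4: 107→132, due 55, tardiness 77
Sum = 0+0+0+0+16+15+15+19+77 = 142.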